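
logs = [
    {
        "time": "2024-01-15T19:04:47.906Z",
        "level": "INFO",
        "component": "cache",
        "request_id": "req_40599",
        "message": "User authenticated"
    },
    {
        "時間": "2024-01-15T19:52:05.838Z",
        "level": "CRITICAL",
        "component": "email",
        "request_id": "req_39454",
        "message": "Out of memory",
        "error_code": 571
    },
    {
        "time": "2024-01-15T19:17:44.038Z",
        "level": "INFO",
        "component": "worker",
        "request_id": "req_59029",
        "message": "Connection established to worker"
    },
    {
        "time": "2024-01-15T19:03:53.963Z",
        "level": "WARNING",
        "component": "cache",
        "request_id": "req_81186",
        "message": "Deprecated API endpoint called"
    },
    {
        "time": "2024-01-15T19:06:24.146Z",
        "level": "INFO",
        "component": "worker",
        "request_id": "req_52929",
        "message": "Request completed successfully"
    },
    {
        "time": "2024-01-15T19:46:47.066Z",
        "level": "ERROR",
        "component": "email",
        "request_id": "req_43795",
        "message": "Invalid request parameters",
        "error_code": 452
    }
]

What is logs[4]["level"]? "INFO"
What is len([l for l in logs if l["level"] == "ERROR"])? 1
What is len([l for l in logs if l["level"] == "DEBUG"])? 0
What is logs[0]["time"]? "2024-01-15T19:04:47.906Z"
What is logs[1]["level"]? "CRITICAL"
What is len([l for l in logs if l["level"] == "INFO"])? 3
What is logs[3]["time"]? "2024-01-15T19:03:53.963Z"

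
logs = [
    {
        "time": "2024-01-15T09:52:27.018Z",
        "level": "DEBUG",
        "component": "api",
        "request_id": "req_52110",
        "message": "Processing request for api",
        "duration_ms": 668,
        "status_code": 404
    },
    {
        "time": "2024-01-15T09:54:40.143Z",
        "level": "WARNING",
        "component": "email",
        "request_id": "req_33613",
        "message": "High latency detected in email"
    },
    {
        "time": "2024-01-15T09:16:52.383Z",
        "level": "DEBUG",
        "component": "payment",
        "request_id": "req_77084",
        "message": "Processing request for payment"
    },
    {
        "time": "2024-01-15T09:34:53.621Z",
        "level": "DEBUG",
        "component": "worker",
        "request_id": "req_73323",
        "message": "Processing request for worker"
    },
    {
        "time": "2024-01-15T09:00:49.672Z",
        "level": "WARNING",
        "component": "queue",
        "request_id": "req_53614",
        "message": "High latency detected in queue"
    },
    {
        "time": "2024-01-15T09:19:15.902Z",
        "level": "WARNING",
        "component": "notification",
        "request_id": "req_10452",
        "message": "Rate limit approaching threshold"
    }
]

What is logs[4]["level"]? "WARNING"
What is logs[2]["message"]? "Processing request for payment"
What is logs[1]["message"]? "High latency detected in email"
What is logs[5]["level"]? "WARNING"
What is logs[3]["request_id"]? "req_73323"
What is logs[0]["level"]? "DEBUG"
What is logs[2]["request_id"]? "req_77084"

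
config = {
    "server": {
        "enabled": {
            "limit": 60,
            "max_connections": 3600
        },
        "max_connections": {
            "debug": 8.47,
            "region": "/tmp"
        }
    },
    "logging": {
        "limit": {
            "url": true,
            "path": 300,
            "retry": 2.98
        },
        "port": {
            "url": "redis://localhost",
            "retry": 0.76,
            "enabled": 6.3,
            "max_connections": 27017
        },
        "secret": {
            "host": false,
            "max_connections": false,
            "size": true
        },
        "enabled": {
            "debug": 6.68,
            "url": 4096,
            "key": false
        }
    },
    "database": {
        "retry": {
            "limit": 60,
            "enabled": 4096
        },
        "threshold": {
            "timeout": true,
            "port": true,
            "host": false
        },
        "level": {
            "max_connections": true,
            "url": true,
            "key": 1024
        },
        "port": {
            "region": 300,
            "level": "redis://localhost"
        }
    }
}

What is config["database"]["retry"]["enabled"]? 4096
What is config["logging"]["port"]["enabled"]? 6.3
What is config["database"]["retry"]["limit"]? 60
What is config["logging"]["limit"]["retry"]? 2.98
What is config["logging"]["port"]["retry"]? 0.76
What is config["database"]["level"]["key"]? 1024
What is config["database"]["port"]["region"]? 300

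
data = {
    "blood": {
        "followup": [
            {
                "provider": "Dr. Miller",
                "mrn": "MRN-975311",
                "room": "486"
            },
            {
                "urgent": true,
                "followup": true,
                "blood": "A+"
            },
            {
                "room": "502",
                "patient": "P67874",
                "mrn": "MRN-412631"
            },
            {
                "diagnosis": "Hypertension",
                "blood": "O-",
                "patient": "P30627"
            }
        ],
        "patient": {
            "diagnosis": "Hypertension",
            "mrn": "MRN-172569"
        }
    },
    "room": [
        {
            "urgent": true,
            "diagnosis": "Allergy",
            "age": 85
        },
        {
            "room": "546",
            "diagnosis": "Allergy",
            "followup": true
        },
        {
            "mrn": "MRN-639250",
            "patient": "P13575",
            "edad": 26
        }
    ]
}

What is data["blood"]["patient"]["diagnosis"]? "Hypertension"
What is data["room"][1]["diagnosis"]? "Allergy"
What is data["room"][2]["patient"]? "P13575"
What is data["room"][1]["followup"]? True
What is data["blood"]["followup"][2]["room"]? "502"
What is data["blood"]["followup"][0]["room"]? "486"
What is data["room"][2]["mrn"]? "MRN-639250"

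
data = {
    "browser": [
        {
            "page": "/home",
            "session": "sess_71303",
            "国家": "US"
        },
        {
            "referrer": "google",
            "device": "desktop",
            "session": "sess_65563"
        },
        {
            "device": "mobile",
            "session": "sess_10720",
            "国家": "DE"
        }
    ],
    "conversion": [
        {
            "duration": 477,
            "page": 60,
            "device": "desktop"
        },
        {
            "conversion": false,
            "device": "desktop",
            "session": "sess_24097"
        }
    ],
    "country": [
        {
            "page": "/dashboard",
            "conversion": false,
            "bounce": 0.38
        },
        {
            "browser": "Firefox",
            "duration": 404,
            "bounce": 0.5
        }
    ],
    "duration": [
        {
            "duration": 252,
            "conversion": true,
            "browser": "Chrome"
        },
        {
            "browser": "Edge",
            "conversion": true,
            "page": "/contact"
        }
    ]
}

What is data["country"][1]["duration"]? 404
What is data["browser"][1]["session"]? "sess_65563"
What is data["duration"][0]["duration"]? 252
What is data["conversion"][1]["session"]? "sess_24097"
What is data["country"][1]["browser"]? "Firefox"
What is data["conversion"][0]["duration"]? 477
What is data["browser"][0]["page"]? "/home"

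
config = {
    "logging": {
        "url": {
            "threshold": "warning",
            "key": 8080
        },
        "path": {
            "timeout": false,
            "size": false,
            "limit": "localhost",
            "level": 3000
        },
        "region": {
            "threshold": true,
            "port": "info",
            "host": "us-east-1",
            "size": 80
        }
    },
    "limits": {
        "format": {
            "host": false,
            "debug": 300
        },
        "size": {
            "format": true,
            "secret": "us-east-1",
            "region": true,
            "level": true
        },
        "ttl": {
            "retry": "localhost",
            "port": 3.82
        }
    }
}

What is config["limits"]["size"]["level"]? True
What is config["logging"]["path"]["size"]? False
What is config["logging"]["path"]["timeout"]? False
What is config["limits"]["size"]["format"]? True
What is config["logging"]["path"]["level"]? 3000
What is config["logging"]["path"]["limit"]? "localhost"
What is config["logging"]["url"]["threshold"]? "warning"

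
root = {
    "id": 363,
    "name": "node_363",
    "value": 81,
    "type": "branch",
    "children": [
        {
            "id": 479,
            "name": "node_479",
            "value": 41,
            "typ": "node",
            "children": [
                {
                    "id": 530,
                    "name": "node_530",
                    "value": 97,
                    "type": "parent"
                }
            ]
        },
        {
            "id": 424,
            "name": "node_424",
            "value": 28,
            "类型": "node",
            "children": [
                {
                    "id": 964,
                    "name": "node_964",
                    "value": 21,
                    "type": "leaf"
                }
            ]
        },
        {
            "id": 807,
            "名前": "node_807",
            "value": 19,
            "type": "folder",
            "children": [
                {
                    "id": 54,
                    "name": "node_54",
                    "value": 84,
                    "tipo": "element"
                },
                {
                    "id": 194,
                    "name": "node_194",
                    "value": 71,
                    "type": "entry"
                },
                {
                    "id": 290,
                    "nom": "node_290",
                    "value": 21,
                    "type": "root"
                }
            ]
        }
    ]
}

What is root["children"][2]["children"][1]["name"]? "node_194"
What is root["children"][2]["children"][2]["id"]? 290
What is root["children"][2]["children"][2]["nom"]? "node_290"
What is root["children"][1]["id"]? 424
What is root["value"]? 81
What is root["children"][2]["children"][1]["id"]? 194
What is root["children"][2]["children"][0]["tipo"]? "element"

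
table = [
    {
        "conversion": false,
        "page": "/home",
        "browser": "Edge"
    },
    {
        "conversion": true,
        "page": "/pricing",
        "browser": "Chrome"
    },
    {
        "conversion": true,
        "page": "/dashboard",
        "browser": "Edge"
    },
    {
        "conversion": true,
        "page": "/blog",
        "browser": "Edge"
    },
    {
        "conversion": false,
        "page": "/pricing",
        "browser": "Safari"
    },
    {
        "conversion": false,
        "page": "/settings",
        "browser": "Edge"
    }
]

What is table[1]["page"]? "/pricing"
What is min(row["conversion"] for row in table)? False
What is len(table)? 6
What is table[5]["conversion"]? False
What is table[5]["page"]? "/settings"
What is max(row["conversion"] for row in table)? True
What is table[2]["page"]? "/dashboard"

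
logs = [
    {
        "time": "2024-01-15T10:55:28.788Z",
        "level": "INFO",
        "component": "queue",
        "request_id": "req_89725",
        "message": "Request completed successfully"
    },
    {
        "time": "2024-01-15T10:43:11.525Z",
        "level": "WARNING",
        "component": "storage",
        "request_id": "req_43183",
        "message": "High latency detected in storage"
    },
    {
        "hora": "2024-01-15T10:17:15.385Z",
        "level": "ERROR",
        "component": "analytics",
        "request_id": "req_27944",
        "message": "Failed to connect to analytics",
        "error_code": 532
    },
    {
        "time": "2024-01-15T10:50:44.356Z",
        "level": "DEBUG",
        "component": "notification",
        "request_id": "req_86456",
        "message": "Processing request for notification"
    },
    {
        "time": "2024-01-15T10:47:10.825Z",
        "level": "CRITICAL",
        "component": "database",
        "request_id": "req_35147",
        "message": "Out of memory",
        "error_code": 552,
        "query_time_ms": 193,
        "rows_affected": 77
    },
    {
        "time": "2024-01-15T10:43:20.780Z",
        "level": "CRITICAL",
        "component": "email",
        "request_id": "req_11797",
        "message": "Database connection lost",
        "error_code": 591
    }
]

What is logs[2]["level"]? "ERROR"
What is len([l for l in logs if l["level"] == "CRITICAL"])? 2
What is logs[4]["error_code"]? 552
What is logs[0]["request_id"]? "req_89725"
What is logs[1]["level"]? "WARNING"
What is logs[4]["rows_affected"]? 77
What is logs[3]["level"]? "DEBUG"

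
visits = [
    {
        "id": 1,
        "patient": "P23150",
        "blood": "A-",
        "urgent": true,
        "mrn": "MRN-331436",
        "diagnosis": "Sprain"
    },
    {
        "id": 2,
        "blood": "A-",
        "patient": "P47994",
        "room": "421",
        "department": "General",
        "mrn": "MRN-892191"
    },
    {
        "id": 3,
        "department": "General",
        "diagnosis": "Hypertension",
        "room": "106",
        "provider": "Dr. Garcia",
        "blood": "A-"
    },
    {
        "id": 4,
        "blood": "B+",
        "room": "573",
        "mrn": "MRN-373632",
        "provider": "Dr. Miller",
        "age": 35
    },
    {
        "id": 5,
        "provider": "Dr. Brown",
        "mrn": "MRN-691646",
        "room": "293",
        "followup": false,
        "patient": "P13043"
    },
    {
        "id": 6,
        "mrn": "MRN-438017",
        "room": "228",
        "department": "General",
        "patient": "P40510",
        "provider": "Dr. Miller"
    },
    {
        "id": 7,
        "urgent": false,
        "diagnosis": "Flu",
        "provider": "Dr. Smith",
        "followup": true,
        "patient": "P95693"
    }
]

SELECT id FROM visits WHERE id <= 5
[1, 2, 3, 4, 5]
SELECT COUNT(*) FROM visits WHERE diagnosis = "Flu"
1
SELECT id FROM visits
[1, 2, 3, 4, 5, 6, 7]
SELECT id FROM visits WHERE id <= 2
[1, 2]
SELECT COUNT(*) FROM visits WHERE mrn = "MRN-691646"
1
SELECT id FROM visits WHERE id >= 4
[4, 5, 6, 7]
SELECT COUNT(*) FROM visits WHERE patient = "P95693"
1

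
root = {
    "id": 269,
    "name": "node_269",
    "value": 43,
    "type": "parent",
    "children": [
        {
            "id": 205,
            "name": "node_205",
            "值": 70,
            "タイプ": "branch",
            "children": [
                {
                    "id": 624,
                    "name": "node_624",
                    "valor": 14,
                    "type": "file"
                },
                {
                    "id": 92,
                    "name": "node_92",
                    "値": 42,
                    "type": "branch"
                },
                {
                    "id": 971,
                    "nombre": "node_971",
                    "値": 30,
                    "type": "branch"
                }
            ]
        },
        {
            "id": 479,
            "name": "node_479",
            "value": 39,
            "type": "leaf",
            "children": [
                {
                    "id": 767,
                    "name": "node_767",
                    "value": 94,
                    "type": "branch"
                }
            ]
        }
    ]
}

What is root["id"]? 269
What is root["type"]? "parent"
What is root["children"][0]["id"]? 205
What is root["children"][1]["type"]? "leaf"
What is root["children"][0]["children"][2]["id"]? 971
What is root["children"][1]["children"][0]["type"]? "branch"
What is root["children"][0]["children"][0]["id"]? 624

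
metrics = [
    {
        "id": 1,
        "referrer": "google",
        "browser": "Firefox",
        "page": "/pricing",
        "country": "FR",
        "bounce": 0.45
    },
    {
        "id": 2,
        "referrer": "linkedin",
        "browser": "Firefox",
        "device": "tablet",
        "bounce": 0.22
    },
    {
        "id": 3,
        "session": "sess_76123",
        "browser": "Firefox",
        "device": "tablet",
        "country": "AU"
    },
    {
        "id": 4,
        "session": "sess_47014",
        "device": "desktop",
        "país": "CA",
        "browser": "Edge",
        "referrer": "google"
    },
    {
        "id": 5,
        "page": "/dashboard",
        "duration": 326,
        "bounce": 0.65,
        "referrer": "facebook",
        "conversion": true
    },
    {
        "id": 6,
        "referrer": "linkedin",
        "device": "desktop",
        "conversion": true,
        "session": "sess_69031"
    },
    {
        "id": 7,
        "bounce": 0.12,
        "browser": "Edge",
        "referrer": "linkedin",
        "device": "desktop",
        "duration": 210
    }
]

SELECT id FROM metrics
[1, 2, 3, 4, 5, 6, 7]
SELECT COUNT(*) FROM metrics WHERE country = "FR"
1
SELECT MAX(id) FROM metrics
7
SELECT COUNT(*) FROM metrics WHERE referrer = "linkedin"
3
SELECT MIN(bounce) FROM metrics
0.12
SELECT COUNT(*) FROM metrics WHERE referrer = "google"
2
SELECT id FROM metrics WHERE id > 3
[4, 5, 6, 7]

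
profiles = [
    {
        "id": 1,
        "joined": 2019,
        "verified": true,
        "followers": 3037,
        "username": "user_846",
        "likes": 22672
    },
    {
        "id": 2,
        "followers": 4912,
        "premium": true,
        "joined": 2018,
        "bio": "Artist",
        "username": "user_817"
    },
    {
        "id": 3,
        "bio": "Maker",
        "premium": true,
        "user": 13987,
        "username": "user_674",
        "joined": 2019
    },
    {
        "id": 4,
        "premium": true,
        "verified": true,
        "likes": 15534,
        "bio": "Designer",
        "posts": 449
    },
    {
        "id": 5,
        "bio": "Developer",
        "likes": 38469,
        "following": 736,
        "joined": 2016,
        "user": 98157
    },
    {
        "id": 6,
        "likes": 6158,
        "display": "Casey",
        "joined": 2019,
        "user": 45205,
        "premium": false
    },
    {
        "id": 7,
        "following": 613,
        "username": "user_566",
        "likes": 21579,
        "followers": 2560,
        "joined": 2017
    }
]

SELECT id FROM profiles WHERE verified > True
[]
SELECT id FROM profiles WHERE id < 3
[1, 2]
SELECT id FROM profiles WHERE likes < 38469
[1, 4, 6, 7]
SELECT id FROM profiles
[1, 2, 3, 4, 5, 6, 7]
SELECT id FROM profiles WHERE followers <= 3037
[1, 7]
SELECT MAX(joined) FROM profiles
2019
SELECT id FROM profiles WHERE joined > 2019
[]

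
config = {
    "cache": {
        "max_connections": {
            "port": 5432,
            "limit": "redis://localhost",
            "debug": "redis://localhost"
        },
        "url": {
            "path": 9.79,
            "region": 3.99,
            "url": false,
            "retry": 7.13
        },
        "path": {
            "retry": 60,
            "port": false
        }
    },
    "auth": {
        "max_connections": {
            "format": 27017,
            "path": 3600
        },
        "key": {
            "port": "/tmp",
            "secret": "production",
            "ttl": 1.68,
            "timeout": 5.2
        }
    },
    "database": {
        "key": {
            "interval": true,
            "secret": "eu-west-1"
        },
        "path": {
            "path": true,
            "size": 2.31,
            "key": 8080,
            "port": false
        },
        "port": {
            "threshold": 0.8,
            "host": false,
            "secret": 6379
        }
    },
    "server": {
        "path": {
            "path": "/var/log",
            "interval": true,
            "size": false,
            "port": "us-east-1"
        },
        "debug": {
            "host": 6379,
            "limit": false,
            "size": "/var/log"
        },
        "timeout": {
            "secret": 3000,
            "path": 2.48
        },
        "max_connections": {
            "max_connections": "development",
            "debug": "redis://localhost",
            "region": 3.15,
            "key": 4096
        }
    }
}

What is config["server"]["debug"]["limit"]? False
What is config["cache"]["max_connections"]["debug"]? "redis://localhost"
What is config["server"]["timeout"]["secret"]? 3000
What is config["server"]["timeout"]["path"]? 2.48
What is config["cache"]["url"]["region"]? 3.99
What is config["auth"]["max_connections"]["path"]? 3600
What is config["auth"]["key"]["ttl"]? 1.68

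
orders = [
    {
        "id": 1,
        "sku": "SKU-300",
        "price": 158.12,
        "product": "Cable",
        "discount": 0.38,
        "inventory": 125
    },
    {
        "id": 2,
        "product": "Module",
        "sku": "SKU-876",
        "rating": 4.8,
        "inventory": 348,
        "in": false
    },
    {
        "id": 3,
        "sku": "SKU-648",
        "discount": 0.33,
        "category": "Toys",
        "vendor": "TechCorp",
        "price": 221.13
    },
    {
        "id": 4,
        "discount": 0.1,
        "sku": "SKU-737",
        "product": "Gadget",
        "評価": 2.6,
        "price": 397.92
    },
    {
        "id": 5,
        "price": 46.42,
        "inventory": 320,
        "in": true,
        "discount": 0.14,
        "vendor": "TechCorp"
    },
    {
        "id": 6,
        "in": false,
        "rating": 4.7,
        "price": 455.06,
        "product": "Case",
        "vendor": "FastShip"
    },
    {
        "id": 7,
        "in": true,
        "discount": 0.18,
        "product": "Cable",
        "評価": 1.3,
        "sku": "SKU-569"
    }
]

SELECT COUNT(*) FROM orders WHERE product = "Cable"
2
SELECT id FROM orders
[1, 2, 3, 4, 5, 6, 7]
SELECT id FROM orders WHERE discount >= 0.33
[1, 3]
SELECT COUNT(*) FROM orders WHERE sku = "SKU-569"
1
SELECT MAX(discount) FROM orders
0.38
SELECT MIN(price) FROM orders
46.42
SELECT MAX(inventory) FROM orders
348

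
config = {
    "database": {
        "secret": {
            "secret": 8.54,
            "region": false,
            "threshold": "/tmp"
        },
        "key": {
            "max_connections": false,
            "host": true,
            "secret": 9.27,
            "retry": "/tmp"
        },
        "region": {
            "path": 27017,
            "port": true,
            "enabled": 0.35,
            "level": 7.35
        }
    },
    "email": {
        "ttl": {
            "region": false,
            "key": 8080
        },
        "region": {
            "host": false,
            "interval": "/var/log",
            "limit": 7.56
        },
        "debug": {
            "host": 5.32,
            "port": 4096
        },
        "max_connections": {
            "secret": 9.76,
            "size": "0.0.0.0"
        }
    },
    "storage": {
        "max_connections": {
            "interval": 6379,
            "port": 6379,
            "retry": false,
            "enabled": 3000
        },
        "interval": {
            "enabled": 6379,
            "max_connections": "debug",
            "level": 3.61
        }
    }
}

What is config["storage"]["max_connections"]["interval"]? 6379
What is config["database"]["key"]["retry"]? "/tmp"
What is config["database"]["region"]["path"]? 27017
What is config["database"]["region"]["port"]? True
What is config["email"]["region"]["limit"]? 7.56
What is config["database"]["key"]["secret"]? 9.27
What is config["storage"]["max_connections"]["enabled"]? 3000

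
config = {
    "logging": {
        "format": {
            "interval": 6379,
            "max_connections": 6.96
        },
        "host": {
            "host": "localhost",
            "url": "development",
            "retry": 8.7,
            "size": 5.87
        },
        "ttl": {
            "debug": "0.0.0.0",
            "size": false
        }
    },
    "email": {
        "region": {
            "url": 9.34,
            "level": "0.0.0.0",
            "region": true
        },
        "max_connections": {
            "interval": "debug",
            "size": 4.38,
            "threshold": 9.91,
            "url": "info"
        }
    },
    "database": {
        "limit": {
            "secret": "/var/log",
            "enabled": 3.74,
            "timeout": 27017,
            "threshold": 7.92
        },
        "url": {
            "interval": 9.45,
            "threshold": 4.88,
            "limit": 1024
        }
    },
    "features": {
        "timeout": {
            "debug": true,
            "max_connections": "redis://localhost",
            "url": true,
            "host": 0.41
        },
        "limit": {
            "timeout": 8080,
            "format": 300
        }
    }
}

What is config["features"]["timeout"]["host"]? 0.41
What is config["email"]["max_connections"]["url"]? "info"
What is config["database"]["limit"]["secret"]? "/var/log"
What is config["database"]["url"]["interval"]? 9.45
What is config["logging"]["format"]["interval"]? 6379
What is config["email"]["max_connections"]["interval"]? "debug"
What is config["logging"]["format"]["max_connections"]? 6.96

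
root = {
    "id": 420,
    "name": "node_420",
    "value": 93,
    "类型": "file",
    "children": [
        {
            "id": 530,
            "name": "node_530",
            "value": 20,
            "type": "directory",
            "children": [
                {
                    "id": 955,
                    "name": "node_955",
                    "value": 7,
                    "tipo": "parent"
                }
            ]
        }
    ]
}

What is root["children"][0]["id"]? 530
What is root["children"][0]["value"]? 20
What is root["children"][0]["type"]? "directory"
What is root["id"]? 420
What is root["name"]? "node_420"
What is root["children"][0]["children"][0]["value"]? 7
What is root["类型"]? "file"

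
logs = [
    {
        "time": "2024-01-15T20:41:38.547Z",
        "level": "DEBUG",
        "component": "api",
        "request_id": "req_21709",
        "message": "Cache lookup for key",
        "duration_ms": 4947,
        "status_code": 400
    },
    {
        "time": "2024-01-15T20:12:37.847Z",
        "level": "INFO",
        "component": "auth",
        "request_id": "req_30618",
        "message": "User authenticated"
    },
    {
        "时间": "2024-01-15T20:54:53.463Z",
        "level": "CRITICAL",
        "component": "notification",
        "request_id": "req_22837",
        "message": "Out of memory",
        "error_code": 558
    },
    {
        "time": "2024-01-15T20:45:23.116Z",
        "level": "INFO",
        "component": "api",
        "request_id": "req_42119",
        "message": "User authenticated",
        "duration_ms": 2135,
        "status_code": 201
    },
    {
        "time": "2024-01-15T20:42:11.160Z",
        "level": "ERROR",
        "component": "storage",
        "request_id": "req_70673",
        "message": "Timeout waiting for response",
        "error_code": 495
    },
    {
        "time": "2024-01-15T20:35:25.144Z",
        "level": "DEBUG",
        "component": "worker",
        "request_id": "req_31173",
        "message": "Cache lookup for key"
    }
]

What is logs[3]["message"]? "User authenticated"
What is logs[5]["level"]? "DEBUG"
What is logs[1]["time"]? "2024-01-15T20:12:37.847Z"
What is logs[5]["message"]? "Cache lookup for key"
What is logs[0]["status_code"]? 400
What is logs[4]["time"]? "2024-01-15T20:42:11.160Z"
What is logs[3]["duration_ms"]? 2135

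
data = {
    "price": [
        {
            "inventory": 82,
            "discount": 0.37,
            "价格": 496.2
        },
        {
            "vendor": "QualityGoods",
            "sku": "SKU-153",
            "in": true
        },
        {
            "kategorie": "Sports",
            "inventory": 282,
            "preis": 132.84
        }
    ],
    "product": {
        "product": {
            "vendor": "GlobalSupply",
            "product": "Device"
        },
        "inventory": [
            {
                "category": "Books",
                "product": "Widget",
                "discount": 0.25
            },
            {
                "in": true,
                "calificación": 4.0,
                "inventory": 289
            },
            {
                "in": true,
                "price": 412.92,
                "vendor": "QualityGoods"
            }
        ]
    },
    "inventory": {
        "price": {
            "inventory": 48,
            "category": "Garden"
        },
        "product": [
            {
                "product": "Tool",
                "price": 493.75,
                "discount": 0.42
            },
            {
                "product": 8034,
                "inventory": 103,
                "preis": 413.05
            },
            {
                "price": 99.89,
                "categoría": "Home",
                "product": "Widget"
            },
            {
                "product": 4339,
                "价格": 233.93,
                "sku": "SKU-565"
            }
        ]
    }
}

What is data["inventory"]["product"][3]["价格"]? 233.93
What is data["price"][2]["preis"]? 132.84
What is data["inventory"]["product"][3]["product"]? 4339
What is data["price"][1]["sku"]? "SKU-153"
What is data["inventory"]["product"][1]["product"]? 8034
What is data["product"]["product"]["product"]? "Device"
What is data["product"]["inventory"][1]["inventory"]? 289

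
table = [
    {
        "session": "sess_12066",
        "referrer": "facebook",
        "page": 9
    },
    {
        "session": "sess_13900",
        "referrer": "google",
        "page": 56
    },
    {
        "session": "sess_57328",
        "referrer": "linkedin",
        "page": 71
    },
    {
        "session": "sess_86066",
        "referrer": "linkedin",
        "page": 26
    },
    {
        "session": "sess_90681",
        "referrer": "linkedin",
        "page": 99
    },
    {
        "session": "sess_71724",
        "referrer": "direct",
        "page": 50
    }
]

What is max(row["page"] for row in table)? 99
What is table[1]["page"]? 56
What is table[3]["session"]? "sess_86066"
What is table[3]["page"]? 26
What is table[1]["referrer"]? "google"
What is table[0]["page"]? 9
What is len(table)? 6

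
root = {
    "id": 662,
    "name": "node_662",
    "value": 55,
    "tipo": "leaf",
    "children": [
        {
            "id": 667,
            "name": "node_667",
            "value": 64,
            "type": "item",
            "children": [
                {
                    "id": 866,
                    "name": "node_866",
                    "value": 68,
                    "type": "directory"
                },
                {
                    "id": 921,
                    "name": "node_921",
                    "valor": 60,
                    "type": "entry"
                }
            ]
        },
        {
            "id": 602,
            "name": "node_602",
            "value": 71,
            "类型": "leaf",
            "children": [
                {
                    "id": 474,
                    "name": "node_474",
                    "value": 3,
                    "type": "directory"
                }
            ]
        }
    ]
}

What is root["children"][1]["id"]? 602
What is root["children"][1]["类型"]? "leaf"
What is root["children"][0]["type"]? "item"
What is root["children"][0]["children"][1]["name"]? "node_921"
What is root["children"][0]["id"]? 667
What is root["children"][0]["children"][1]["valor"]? 60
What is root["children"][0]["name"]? "node_667"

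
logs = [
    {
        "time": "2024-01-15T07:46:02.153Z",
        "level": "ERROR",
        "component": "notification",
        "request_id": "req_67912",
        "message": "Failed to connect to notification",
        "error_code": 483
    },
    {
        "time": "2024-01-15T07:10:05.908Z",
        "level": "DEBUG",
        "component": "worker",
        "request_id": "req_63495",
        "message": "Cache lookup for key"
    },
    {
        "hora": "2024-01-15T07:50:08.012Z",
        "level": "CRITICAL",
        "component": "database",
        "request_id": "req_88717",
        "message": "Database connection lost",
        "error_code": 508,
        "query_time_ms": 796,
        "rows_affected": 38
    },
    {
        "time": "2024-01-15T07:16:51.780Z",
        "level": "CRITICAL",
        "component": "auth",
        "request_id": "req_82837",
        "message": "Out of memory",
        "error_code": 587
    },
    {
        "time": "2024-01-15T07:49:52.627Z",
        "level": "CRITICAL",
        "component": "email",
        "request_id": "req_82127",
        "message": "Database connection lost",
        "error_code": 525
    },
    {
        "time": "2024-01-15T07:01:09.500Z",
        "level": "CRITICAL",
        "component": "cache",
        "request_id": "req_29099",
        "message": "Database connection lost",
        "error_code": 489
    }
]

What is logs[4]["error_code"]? 525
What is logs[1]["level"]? "DEBUG"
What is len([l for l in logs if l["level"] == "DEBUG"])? 1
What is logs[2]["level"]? "CRITICAL"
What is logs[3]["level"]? "CRITICAL"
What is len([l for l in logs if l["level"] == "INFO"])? 0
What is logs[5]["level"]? "CRITICAL"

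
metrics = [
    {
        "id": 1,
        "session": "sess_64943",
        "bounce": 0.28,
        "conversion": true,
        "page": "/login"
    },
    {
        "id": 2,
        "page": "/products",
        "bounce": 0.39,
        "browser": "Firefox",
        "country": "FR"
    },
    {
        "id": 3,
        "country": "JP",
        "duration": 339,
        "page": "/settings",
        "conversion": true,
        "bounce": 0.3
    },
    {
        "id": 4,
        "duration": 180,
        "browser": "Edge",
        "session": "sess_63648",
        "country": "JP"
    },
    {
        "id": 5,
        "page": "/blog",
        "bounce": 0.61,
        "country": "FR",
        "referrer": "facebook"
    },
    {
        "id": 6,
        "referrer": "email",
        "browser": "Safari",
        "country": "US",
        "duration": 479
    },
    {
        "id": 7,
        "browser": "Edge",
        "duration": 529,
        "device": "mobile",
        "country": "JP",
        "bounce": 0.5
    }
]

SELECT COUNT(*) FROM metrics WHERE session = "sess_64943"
1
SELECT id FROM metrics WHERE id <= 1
[1]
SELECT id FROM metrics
[1, 2, 3, 4, 5, 6, 7]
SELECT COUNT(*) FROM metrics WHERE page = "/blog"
1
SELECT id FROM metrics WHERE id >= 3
[3, 4, 5, 6, 7]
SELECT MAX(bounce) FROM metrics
0.61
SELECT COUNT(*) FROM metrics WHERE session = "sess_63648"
1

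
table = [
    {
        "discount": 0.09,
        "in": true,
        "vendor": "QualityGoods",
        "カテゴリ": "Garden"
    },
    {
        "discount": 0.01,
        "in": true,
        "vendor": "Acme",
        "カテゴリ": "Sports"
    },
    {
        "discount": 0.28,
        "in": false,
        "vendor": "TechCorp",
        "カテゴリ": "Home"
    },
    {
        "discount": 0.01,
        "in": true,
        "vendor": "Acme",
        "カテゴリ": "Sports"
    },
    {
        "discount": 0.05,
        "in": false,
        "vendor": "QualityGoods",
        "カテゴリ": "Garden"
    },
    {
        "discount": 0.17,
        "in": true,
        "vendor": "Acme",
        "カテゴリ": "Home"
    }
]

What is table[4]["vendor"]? "QualityGoods"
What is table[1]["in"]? True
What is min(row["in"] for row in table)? False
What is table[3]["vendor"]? "Acme"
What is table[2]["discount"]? 0.28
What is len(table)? 6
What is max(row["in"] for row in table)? True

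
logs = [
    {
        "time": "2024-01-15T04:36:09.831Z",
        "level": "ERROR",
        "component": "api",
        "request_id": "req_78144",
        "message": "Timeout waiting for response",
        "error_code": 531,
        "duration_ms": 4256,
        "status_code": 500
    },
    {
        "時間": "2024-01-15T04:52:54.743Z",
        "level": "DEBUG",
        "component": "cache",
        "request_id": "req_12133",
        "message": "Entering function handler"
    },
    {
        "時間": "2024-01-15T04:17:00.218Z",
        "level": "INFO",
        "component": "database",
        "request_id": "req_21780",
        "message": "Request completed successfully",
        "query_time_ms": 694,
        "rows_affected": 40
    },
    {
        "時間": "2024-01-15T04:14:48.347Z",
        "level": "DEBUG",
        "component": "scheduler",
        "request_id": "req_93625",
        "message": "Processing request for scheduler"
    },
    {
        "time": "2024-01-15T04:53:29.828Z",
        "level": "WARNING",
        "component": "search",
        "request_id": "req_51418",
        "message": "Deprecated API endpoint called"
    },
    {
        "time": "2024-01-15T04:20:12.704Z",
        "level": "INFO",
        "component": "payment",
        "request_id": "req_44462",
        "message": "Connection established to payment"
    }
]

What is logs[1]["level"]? "DEBUG"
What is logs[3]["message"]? "Processing request for scheduler"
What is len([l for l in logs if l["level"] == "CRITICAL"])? 0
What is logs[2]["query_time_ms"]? 694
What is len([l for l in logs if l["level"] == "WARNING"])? 1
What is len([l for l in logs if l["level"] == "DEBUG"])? 2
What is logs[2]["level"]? "INFO"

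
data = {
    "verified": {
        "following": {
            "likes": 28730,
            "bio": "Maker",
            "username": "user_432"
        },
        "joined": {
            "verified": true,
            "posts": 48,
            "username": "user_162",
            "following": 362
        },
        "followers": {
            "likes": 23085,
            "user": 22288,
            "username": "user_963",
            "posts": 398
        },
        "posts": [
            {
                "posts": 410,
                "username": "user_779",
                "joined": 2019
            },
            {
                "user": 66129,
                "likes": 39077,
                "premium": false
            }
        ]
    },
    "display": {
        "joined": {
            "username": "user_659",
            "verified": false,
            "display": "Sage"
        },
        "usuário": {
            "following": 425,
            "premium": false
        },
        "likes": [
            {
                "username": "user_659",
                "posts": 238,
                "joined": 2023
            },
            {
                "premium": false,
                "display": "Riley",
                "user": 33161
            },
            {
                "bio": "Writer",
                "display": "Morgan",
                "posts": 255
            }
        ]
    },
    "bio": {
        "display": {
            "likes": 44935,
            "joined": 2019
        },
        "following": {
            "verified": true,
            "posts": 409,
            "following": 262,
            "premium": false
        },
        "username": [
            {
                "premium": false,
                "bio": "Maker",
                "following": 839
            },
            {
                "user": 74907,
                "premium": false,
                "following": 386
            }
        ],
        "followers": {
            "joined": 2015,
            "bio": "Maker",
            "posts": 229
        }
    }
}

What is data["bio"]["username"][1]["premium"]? False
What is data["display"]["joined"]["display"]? "Sage"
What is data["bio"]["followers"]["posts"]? 229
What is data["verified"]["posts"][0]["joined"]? 2019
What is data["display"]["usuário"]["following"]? 425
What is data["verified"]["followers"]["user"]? 22288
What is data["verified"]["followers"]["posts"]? 398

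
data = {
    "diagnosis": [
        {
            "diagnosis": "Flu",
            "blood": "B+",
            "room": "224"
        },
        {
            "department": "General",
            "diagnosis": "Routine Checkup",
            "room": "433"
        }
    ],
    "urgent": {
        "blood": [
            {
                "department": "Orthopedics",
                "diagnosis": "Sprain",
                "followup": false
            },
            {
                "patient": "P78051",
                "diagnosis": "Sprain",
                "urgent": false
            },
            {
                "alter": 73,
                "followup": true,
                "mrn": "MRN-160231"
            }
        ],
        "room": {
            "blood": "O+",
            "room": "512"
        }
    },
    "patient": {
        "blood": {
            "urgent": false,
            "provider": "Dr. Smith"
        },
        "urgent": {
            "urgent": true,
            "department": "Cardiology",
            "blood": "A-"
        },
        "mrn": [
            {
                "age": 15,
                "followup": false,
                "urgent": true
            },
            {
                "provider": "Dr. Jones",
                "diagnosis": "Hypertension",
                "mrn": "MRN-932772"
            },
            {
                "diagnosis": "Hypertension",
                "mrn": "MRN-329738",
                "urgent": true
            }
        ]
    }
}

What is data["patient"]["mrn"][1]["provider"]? "Dr. Jones"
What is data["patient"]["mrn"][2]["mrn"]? "MRN-329738"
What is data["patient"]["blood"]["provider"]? "Dr. Smith"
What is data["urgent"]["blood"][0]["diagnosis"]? "Sprain"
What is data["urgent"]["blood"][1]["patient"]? "P78051"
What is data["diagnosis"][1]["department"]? "General"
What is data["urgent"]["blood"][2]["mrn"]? "MRN-160231"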